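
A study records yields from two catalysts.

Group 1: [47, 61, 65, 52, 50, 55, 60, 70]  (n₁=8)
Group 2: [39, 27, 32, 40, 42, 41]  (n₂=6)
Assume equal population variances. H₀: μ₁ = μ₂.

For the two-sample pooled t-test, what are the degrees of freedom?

df = n₁ + n₂ − 2 = 8 + 6 − 2 = 12

degrees of freedom = 12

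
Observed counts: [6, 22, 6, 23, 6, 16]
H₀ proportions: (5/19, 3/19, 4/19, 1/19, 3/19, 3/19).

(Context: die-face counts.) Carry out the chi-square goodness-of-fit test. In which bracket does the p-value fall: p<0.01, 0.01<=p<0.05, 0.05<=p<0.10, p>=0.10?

p-value bracket: p<0.01

n = 79; E_i = n·p_i = [20.79, 12.47, 16.63, 4.16, 12.47, 12.47]
χ² = (6−20.79)²/20.79 + (22−12.47)²/12.47 + (6−16.63)²/16.63 + (23−4.16)²/4.16 + (6−12.47)²/12.47 + (16−12.47)²/12.47 = 114.3350
df = 5
p-value (upper-tail) = 0.00000
→ bracket: p<0.01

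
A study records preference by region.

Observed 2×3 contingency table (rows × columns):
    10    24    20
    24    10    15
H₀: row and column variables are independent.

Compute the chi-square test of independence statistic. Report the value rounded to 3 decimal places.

Row totals [54, 49], col totals [34, 34, 35], n=103
χ² = (10−17.83)²/17.83 + (24−17.83)²/17.83 + (20−18.35)²/18.35 + (24−16.17)²/16.17 + (10−16.17)²/16.17 + (15−16.65)²/16.65 = 12.0293
df = 2

test statistic = 12.029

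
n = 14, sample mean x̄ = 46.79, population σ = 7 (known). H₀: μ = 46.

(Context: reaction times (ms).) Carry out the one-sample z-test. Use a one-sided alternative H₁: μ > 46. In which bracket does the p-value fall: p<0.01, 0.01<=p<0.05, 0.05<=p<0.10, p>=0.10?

p-value bracket: p>=0.10

SE = σ/√n = 7/√14 = 1.8708
z = (x̄−μ₀)/SE = (46.79−46)/1.8708 = 0.4223
p-value (one-sided, H₁ greater) = 0.33641
→ bracket: p>=0.10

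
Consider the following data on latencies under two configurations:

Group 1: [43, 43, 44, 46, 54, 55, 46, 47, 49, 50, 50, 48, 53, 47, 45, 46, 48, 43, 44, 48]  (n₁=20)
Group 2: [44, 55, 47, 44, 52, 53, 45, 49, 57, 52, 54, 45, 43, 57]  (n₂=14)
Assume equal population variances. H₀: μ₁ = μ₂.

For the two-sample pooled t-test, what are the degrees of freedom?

degrees of freedom = 32

df = n₁ + n₂ − 2 = 20 + 14 − 2 = 32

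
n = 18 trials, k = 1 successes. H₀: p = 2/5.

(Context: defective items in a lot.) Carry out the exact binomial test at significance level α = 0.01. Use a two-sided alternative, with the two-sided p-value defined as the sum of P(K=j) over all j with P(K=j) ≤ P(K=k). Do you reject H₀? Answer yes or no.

Exact binomial: n=18, k=1, p₀=2/5=0.4000
P(X=j) = C(n,j)·p₀^j·(1−p₀)^(n−j); p = Σ P(X=j) over j with P(X=j) ≤ P(X=1)
p-value (two-sided) = 0.00260
At α=0.01: p < α → reject H₀

reject H₀: yes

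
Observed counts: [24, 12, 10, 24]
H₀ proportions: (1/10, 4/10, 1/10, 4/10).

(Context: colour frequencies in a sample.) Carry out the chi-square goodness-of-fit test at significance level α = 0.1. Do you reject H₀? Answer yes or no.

n = 70; E_i = n·p_i = [7.00, 28.00, 7.00, 28.00]
χ² = (24−7.00)²/7.00 + (12−28.00)²/28.00 + (10−7.00)²/7.00 + (24−28.00)²/28.00 = 52.2857
df = 3
p-value (upper-tail) = 0.00000
At α=0.1: p < α → reject H₀

reject H₀: yes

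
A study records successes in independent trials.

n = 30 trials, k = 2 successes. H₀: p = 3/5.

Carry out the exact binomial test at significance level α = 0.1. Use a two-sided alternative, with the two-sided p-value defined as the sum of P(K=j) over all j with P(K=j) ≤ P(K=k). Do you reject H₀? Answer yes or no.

reject H₀: yes

Exact binomial: n=30, k=2, p₀=3/5=0.6000
P(X=j) = C(n,j)·p₀^j·(1−p₀)^(n−j); p = Σ P(X=j) over j with P(X=j) ≤ P(X=2)
p-value (two-sided) = 0.00000
At α=0.1: p < α → reject H₀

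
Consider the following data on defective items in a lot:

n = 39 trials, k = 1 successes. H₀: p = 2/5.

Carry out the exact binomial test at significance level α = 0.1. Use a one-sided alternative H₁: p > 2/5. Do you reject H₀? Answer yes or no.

reject H₀: no

Exact binomial: n=39, k=1, p₀=2/5=0.4000
P(X≥1) from Σ C(n,i)·p₀^i·(1−p₀)^(n−i)
p-value (one-sided, H₁ greater) = 1.00000
At α=0.1: p ≥ α → fail to reject H₀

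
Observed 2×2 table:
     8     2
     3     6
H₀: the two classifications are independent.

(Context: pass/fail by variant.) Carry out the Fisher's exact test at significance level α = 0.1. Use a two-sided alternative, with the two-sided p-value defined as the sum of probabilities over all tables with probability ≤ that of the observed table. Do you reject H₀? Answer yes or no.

reject H₀: yes

Margins: r₁=10, r₂=9, c₁=11, c₂=8, n=19
p_obs = C(10,8)·C(9,3)/C(19,11); sum pmf over tables with pmf ≤ p_obs
p-value (two-sided) = 0.06978
At α=0.1: p < α → reject H₀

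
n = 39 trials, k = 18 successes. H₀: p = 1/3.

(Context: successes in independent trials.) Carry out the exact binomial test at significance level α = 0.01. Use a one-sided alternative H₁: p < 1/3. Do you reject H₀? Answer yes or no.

reject H₀: no

Exact binomial: n=39, k=18, p₀=1/3=0.3333
P(X≤18) from Σ C(n,i)·p₀^i·(1−p₀)^(n−i)
p-value (one-sided, H₁ less) = 0.96667
At α=0.01: p ≥ α → fail to reject H₀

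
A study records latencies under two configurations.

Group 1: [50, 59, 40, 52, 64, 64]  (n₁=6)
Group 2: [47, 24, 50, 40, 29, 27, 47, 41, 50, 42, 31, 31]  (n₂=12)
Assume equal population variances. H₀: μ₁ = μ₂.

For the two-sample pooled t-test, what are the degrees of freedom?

df = n₁ + n₂ − 2 = 6 + 12 − 2 = 16

degrees of freedom = 16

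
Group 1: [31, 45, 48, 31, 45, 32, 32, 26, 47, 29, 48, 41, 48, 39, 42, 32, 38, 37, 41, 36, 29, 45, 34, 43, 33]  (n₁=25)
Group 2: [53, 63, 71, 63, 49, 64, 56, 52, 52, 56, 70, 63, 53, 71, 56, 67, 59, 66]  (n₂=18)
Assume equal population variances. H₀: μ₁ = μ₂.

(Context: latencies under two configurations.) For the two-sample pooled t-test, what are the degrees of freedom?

df = n₁ + n₂ − 2 = 25 + 18 − 2 = 41

degrees of freedom = 41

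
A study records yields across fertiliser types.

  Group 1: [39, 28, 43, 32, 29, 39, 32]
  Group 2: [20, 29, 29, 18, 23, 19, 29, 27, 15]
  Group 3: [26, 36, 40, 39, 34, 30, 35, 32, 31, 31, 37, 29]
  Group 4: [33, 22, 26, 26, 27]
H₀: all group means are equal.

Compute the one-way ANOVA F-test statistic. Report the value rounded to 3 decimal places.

Group means [34.57, 23.22, 33.33, 26.80], grand mean 29.848
SSB = Σnᵢ(x̄ᵢ−x̄)² = 743.506; SSW = ΣΣ(x−x̄ᵢ)² = 694.737
MSB = 743.506/3 = 247.8353; MSW = 694.737/29 = 23.9564
F = MSB/MSW = 10.3453
df = (3, 29)

test statistic = 10.345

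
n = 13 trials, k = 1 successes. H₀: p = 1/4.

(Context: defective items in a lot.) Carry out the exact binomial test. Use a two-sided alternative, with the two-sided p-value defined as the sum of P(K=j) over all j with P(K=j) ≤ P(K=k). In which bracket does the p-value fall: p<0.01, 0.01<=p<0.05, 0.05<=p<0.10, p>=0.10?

p-value bracket: p>=0.10

Exact binomial: n=13, k=1, p₀=1/4=0.2500
P(X=j) = C(n,j)·p₀^j·(1−p₀)^(n−j); p = Σ P(X=j) over j with P(X=j) ≤ P(X=1)
p-value (two-sided) = 0.20692
→ bracket: p>=0.10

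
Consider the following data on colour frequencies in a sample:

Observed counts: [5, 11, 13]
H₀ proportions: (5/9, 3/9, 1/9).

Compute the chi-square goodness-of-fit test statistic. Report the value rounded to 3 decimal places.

n = 29; E_i = n·p_i = [16.11, 9.67, 3.22]
χ² = (5−16.11)²/16.11 + (11−9.67)²/9.67 + (13−3.22)²/3.22 = 37.5172
df = 2

test statistic = 37.517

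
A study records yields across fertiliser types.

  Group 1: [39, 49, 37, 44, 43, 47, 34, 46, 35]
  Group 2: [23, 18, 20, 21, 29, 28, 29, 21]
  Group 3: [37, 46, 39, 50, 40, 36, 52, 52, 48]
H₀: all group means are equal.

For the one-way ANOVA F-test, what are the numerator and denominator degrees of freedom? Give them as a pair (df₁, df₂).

k = 3 groups, N = 26 total
df = (k−1, N−k) = (3−1, 26−3) = (2, 23)

degrees of freedom = [2, 23]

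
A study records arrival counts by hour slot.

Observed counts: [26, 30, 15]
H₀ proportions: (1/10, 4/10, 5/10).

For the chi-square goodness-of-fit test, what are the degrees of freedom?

df = k − 1 = 3 − 1 = 2

degrees of freedom = 2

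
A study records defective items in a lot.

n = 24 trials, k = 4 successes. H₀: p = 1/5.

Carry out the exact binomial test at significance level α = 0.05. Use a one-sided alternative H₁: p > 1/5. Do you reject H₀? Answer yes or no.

reject H₀: no

Exact binomial: n=24, k=4, p₀=1/5=0.2000
P(X≥4) from Σ C(n,i)·p₀^i·(1−p₀)^(n−i)
p-value (one-sided, H₁ greater) = 0.73614
At α=0.05: p ≥ α → fail to reject H₀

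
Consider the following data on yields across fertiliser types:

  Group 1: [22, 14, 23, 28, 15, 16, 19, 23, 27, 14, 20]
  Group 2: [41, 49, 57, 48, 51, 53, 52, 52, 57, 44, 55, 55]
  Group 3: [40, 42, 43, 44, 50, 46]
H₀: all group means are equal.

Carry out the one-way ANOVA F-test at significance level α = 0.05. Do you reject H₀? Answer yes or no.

Group means [20.09, 51.17, 44.17], grand mean 37.931
SSB = Σnᵢ(x̄ᵢ−x̄)² = 5836.453; SSW = ΣΣ(x−x̄ᵢ)² = 581.409
MSB = 5836.453/2 = 2918.2265; MSW = 581.409/26 = 22.3619
F = MSB/MSW = 130.5000
df = (2, 26)
p-value (upper-tail) = 0.00000
At α=0.05: p < α → reject H₀

reject H₀: yes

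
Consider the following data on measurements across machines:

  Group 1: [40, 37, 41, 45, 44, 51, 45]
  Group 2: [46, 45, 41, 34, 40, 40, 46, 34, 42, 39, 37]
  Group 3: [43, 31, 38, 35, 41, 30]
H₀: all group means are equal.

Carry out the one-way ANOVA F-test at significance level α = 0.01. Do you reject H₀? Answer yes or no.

Group means [43.29, 40.36, 36.33], grand mean 40.208
SSB = Σnᵢ(x̄ᵢ−x̄)² = 156.651; SSW = ΣΣ(x−x̄ᵢ)² = 443.307
MSB = 156.651/2 = 78.3255; MSW = 443.307/21 = 21.1099
F = MSB/MSW = 3.7104
df = (2, 21)
p-value (upper-tail) = 0.04170
At α=0.01: p ≥ α → fail to reject H₀

reject H₀: no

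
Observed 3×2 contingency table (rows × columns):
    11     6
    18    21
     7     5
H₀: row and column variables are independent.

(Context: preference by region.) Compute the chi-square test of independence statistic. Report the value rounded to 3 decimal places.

Row totals [17, 39, 12], col totals [36, 32], n=68
χ² = (11−9.00)²/9.00 + (6−8.00)²/8.00 + (18−20.65)²/20.65 + (21−18.35)²/18.35 + (7−6.35)²/6.35 + (5−5.65)²/5.65 = 1.8056
df = 2

test statistic = 1.806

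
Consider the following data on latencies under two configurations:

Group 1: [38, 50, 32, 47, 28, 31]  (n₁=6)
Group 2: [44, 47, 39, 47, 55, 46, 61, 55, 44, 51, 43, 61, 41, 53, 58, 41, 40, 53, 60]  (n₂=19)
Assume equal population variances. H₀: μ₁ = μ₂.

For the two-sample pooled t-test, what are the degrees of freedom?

degrees of freedom = 23

df = n₁ + n₂ − 2 = 6 + 19 − 2 = 23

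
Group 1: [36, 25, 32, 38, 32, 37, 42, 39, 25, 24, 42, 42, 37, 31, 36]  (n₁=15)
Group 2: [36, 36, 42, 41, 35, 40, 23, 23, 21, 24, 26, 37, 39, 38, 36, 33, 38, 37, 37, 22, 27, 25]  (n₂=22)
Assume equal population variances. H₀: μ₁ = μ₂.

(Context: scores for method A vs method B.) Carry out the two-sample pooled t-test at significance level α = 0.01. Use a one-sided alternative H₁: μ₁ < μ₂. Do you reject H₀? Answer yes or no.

reject H₀: no

x̄₁=34.533, s₁=6.174, n₁=15
x̄₂=32.545, s₂=7.069, n₂=22
s_p² = [14·6.174² + 21·7.069²]/35 = 45.2339
SE = √(s_p²·(1/15+1/22)) = 2.2520
t = (34.533−32.545)/2.2520 = 0.8827
df = 35
p-value (one-sided, H₁ less) = 0.80829
At α=0.01: p ≥ α → fail to reject H₀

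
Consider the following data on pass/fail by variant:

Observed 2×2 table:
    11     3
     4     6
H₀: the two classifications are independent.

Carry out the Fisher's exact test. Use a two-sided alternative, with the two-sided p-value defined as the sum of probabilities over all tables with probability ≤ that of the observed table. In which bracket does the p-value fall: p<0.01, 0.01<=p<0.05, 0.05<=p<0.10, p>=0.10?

Margins: r₁=14, r₂=10, c₁=15, c₂=9, n=24
p_obs = C(14,11)·C(10,4)/C(24,15); sum pmf over tables with pmf ≤ p_obs
p-value (two-sided) = 0.09180
→ bracket: 0.05<=p<0.10

p-value bracket: 0.05<=p<0.10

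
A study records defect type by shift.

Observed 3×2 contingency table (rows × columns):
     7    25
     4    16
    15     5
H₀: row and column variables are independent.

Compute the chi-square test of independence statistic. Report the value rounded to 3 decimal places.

Row totals [32, 20, 20], col totals [26, 46], n=72
χ² = (7−11.56)²/11.56 + (25−20.44)²/20.44 + (4−7.22)²/7.22 + (16−12.78)²/12.78 + (15−7.22)²/7.22 + (5−12.78)²/12.78 = 18.1716
df = 2

test statistic = 18.172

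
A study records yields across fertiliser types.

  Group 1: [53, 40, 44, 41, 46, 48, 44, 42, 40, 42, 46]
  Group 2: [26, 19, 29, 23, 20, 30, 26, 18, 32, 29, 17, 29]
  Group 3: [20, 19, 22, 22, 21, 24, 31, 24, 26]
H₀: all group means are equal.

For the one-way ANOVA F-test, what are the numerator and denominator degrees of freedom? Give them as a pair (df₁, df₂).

k = 3 groups, N = 32 total
df = (k−1, N−k) = (3−1, 32−3) = (2, 29)

degrees of freedom = [2, 29]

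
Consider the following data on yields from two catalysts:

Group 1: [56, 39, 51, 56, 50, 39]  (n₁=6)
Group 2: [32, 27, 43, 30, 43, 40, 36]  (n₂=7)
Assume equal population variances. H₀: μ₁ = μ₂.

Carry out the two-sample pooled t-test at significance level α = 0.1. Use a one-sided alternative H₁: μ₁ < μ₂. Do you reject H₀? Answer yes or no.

x̄₁=48.500, s₁=7.765, n₁=6
x̄₂=35.857, s₂=6.414, n₂=7
s_p² = [5·7.765² + 6·6.414²]/11 = 49.8506
SE = √(s_p²·(1/6+1/7)) = 3.9281
t = (48.500−35.857)/3.9281 = 3.2186
df = 11
p-value (one-sided, H₁ less) = 0.99591
At α=0.1: p ≥ α → fail to reject H₀

reject H₀: no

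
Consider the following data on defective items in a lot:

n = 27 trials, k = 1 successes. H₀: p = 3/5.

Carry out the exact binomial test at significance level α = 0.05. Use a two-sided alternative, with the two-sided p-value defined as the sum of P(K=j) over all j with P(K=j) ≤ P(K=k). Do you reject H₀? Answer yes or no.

reject H₀: yes

Exact binomial: n=27, k=1, p₀=3/5=0.6000
P(X=j) = C(n,j)·p₀^j·(1−p₀)^(n−j); p = Σ P(X=j) over j with P(X=j) ≤ P(X=1)
p-value (two-sided) = 0.00000
At α=0.05: p < α → reject H₀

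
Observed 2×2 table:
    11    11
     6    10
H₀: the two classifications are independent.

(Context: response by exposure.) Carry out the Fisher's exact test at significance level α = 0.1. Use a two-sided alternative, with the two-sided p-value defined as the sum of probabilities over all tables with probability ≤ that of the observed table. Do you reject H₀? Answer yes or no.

Margins: r₁=22, r₂=16, c₁=17, c₂=21, n=38
p_obs = C(22,11)·C(16,6)/C(38,17); sum pmf over tables with pmf ≤ p_obs
p-value (two-sided) = 0.52054
At α=0.1: p ≥ α → fail to reject H₀

reject H₀: no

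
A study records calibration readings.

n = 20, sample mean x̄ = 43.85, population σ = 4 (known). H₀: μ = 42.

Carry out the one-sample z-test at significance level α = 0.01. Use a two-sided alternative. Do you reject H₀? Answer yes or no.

reject H₀: no

SE = σ/√n = 4/√20 = 0.8944
z = (x̄−μ₀)/SE = (43.85−42)/0.8944 = 2.0684
p-value (two-sided) = 0.03861
At α=0.01: p ≥ α → fail to reject H₀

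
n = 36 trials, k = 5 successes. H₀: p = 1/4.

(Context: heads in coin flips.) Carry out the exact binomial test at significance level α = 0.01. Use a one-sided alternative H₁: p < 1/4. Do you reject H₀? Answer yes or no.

Exact binomial: n=36, k=5, p₀=1/4=0.2500
P(X≤5) from Σ C(n,i)·p₀^i·(1−p₀)^(n−i)
p-value (one-sided, H₁ less) = 0.08347
At α=0.01: p ≥ α → fail to reject H₀

reject H₀: no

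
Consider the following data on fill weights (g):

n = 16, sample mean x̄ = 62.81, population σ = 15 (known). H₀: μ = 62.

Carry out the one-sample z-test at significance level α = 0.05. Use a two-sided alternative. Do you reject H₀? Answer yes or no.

SE = σ/√n = 15/√16 = 3.7500
z = (x̄−μ₀)/SE = (62.81−62)/3.7500 = 0.2160
p-value (two-sided) = 0.82899
At α=0.05: p ≥ α → fail to reject H₀

reject H₀: no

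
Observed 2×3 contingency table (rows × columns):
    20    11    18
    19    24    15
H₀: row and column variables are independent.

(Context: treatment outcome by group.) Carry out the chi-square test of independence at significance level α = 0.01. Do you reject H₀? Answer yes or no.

reject H₀: no

Row totals [49, 58], col totals [39, 35, 33], n=107
χ² = (20−17.86)²/17.86 + (11−16.03)²/16.03 + (18−15.11)²/15.11 + (19−21.14)²/21.14 + (24−18.97)²/18.97 + (15−17.89)²/17.89 = 4.4011
df = 2
p-value (upper-tail) = 0.11074
At α=0.01: p ≥ α → fail to reject H₀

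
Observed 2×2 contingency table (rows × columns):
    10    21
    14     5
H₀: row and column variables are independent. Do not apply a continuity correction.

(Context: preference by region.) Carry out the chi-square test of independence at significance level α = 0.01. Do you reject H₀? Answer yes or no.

Row totals [31, 19], col totals [24, 26], n=50
χ² = (10−14.88)²/14.88 + (21−16.12)²/16.12 + (14−9.12)²/9.12 + (5−9.88)²/9.88 = 8.0993
df = 1
p-value (upper-tail) = 0.00443
At α=0.01: p < α → reject H₀

reject H₀: yes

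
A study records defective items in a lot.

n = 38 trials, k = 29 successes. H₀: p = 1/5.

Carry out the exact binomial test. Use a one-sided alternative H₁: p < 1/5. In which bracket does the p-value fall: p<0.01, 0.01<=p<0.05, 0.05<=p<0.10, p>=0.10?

p-value bracket: p>=0.10

Exact binomial: n=38, k=29, p₀=1/5=0.2000
P(X≤29) from Σ C(n,i)·p₀^i·(1−p₀)^(n−i)
p-value (one-sided, H₁ less) = 1.00000
→ bracket: p>=0.10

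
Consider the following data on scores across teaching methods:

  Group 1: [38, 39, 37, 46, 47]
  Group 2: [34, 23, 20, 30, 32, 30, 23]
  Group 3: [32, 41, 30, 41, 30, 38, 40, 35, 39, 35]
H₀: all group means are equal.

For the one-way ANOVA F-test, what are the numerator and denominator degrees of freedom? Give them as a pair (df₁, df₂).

degrees of freedom = [2, 19]

k = 3 groups, N = 22 total
df = (k−1, N−k) = (3−1, 22−3) = (2, 19)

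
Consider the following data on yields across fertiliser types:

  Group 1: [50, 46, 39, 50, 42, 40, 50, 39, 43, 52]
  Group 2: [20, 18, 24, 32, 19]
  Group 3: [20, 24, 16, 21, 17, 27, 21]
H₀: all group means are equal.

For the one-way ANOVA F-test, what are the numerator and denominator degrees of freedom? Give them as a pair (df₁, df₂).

k = 3 groups, N = 22 total
df = (k−1, N−k) = (3−1, 22−3) = (2, 19)

degrees of freedom = [2, 19]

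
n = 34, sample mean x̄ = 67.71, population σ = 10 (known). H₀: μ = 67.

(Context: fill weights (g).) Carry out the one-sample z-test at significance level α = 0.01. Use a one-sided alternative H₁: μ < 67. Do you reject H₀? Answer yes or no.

reject H₀: no

SE = σ/√n = 10/√34 = 1.7150
z = (x̄−μ₀)/SE = (67.71−67)/1.7150 = 0.4140
p-value (one-sided, H₁ less) = 0.66056
At α=0.01: p ≥ α → fail to reject H₀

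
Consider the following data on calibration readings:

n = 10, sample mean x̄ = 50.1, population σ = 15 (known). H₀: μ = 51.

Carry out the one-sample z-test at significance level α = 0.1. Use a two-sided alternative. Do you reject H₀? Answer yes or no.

SE = σ/√n = 15/√10 = 4.7434
z = (x̄−μ₀)/SE = (50.1−51)/4.7434 = -0.1897
p-value (two-sided) = 0.84952
At α=0.1: p ≥ α → fail to reject H₀

reject H₀: no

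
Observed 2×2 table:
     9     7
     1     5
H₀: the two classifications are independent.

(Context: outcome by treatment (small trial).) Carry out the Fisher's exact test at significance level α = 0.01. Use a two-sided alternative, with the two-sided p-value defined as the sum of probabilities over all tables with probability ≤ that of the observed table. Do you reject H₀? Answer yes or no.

Margins: r₁=16, r₂=6, c₁=10, c₂=12, n=22
p_obs = C(16,9)·C(6,1)/C(22,10); sum pmf over tables with pmf ≤ p_obs
p-value (two-sided) = 0.16188
At α=0.01: p ≥ α → fail to reject H₀

reject H₀: no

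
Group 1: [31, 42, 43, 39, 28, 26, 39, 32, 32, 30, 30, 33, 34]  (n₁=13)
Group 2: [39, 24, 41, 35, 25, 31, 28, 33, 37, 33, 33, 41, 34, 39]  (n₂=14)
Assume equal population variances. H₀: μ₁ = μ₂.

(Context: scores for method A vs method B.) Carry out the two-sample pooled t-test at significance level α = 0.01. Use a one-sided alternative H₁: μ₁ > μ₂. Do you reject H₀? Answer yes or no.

x̄₁=33.769, s₁=5.357, n₁=13
x̄₂=33.786, s₂=5.452, n₂=14
s_p² = [12·5.357² + 13·5.452²]/25 = 29.2266
SE = √(s_p²·(1/13+1/14)) = 2.0823
t = (33.769−33.786)/2.0823 = -0.0079
df = 25
p-value (one-sided, H₁ greater) = 0.50313
At α=0.01: p ≥ α → fail to reject H₀

reject H₀: no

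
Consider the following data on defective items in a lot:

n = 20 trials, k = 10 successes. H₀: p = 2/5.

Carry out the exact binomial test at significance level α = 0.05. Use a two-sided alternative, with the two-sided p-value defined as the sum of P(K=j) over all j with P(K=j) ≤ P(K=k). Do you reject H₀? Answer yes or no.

Exact binomial: n=20, k=10, p₀=2/5=0.4000
P(X=j) = C(n,j)·p₀^j·(1−p₀)^(n−j); p = Σ P(X=j) over j with P(X=j) ≤ P(X=10)
p-value (two-sided) = 0.37026
At α=0.05: p ≥ α → fail to reject H₀

reject H₀: no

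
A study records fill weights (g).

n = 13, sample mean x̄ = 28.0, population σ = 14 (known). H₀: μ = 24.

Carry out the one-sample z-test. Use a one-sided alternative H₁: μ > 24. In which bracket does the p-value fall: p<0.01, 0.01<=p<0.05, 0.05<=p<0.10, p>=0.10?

SE = σ/√n = 14/√13 = 3.8829
z = (x̄−μ₀)/SE = (28.0−24)/3.8829 = 1.0302
p-value (one-sided, H₁ greater) = 0.15147
→ bracket: p>=0.10

p-value bracket: p>=0.10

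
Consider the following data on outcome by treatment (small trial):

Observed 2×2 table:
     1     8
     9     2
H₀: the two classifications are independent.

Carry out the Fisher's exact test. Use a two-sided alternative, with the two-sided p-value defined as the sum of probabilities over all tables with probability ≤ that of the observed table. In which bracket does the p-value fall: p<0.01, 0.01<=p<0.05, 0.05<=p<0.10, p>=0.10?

p-value bracket: p<0.01

Margins: r₁=9, r₂=11, c₁=10, c₂=10, n=20
p_obs = C(9,1)·C(11,9)/C(20,10); sum pmf over tables with pmf ≤ p_obs
p-value (two-sided) = 0.00548
→ bracket: p<0.01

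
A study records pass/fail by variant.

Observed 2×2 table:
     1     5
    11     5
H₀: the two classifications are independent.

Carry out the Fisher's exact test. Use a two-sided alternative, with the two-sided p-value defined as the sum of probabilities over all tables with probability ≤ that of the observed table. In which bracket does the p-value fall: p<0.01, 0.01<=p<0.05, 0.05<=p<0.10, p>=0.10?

Margins: r₁=6, r₂=16, c₁=12, c₂=10, n=22
p_obs = C(6,1)·C(16,11)/C(22,12); sum pmf over tables with pmf ≤ p_obs
p-value (two-sided) = 0.05573
→ bracket: 0.05<=p<0.10

p-value bracket: 0.05<=p<0.10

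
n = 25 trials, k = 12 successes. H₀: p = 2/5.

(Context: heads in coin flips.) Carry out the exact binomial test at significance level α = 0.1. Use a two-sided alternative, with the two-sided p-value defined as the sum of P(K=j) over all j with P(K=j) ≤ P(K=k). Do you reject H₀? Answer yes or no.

reject H₀: no

Exact binomial: n=25, k=12, p₀=2/5=0.4000
P(X=j) = C(n,j)·p₀^j·(1−p₀)^(n−j); p = Σ P(X=j) over j with P(X=j) ≤ P(X=12)
p-value (two-sided) = 0.42127
At α=0.1: p ≥ α → fail to reject H₀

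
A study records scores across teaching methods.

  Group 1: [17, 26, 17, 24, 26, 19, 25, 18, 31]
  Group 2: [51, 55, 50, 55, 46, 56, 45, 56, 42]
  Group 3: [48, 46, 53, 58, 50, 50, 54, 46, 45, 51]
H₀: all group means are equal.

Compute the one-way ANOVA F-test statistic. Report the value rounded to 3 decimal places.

test statistic = 103.070

Group means [22.56, 50.67, 50.10], grand mean 41.429
SSB = Σnᵢ(x̄ᵢ−x̄)² = 4725.735; SSW = ΣΣ(x−x̄ᵢ)² = 573.122
MSB = 4725.735/2 = 2362.8675; MSW = 573.122/25 = 22.9249
F = MSB/MSW = 103.0700
df = (2, 25)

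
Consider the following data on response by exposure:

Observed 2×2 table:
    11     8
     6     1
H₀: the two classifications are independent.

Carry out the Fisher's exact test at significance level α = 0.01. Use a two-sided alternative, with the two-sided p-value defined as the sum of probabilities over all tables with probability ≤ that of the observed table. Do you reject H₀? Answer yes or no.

Margins: r₁=19, r₂=7, c₁=17, c₂=9, n=26
p_obs = C(19,11)·C(7,6)/C(26,17); sum pmf over tables with pmf ≤ p_obs
p-value (two-sided) = 0.35742
At α=0.01: p ≥ α → fail to reject H₀

reject H₀: no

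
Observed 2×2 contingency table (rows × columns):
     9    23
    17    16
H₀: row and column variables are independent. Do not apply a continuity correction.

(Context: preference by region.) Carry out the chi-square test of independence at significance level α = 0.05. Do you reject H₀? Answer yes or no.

Row totals [32, 33], col totals [26, 39], n=65
χ² = (9−12.80)²/12.80 + (23−19.20)²/19.20 + (17−13.20)²/13.20 + (16−19.80)²/19.80 = 3.7034
df = 1
p-value (upper-tail) = 0.05430
At α=0.05: p ≥ α → fail to reject H₀

reject H₀: no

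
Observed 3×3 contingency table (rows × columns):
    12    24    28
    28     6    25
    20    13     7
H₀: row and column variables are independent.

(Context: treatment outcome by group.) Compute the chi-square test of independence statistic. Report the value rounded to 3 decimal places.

Row totals [64, 59, 40], col totals [60, 43, 60], n=163
χ² = (12−23.56)²/23.56 + (24−16.88)²/16.88 + (28−23.56)²/23.56 + (28−21.72)²/21.72 + (6−15.56)²/15.56 + (25−21.72)²/21.72 + (20−14.72)²/14.72 + (13−10.55)²/10.55 + (7−14.72)²/14.72 = 24.2089
df = 4

test statistic = 24.209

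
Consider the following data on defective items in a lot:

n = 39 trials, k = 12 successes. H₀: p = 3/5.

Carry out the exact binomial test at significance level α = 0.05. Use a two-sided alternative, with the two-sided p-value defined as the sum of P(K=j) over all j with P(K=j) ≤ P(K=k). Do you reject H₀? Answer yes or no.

reject H₀: yes

Exact binomial: n=39, k=12, p₀=3/5=0.6000
P(X=j) = C(n,j)·p₀^j·(1−p₀)^(n−j); p = Σ P(X=j) over j with P(X=j) ≤ P(X=12)
p-value (two-sided) = 0.00025
At α=0.05: p < α → reject H₀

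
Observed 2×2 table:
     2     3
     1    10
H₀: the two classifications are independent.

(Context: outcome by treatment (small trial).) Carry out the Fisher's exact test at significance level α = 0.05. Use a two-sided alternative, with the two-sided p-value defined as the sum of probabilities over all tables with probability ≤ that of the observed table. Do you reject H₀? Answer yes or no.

reject H₀: no

Margins: r₁=5, r₂=11, c₁=3, c₂=13, n=16
p_obs = C(5,2)·C(11,1)/C(16,3); sum pmf over tables with pmf ≤ p_obs
p-value (two-sided) = 0.21429
At α=0.05: p ≥ α → fail to reject H₀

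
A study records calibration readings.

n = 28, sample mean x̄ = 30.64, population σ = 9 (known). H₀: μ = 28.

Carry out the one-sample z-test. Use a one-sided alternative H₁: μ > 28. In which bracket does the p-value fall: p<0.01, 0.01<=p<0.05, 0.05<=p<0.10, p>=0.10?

SE = σ/√n = 9/√28 = 1.7008
z = (x̄−μ₀)/SE = (30.64−28)/1.7008 = 1.5522
p-value (one-sided, H₁ greater) = 0.06031
→ bracket: 0.05<=p<0.10

p-value bracket: 0.05<=p<0.10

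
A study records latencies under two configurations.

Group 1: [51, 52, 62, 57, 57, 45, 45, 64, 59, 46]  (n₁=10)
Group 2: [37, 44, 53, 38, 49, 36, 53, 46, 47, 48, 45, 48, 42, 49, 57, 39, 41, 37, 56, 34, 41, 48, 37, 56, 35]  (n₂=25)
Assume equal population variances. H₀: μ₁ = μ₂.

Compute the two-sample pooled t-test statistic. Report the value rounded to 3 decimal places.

test statistic = 3.471

x̄₁=53.800, s₁=7.036, n₁=10
x̄₂=44.640, s₂=7.059, n₂=25
s_p² = [9·7.036² + 24·7.059²]/33 = 49.7382
SE = √(s_p²·(1/10+1/25)) = 2.6388
t = (53.800−44.640)/2.6388 = 3.4713
df = 33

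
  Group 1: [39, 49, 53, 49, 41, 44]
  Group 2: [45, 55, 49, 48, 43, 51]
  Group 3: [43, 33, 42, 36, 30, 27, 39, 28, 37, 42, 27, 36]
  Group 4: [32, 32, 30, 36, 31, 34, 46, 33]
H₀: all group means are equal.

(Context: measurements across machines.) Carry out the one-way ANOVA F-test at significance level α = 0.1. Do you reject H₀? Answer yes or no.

Group means [45.83, 48.50, 35.00, 34.25], grand mean 39.375
SSB = Σnᵢ(x̄ᵢ−x̄)² = 1189.667; SSW = ΣΣ(x−x̄ᵢ)² = 807.833
MSB = 1189.667/3 = 396.5556; MSW = 807.833/28 = 28.8512
F = MSB/MSW = 13.7449
df = (3, 28)
p-value (upper-tail) = 0.00001
At α=0.1: p < α → reject H₀

reject H₀: yes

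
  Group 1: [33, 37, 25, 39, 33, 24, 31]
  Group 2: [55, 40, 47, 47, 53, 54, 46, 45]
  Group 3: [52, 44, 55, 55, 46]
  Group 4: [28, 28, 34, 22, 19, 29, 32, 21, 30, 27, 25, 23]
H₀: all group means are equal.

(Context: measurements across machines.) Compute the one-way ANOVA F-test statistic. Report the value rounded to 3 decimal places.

Group means [31.71, 48.38, 50.40, 26.50], grand mean 36.844
SSB = Σnᵢ(x̄ᵢ−x̄)² = 3450.715; SSW = ΣΣ(x−x̄ᵢ)² = 713.504
MSB = 3450.715/3 = 1150.2384; MSW = 713.504/28 = 25.4823
F = MSB/MSW = 45.1388
df = (3, 28)

test statistic = 45.139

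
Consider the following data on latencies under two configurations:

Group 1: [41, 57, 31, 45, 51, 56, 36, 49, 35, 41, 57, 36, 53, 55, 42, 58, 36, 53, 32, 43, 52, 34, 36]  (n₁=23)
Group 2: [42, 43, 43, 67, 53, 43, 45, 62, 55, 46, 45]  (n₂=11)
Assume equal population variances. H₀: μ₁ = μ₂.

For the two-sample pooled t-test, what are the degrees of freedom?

degrees of freedom = 32

df = n₁ + n₂ − 2 = 23 + 11 − 2 = 32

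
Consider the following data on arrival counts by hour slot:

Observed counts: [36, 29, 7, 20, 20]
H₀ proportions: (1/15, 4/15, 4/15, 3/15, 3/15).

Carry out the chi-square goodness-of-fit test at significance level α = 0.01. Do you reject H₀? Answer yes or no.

reject H₀: yes

n = 112; E_i = n·p_i = [7.47, 29.87, 29.87, 22.40, 22.40]
χ² = (36−7.47)²/7.47 + (29−29.87)²/29.87 + (7−29.87)²/29.87 + (20−22.40)²/22.40 + (20−22.40)²/22.40 = 127.0848
df = 4
p-value (upper-tail) = 0.00000
At α=0.01: p < α → reject H₀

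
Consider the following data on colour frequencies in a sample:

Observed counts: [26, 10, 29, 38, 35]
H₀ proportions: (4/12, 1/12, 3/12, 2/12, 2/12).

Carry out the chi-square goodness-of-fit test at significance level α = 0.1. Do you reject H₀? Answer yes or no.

reject H₀: yes

n = 138; E_i = n·p_i = [46.00, 11.50, 34.50, 23.00, 23.00]
χ² = (26−46.00)²/46.00 + (10−11.50)²/11.50 + (29−34.50)²/34.50 + (38−23.00)²/23.00 + (35−23.00)²/23.00 = 25.8116
df = 4
p-value (upper-tail) = 0.00003
At α=0.1: p < α → reject H₀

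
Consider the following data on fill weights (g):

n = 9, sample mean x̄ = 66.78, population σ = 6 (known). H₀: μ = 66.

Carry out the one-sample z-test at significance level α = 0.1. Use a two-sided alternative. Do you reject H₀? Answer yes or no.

SE = σ/√n = 6/√9 = 2.0000
z = (x̄−μ₀)/SE = (66.78−66)/2.0000 = 0.3900
p-value (two-sided) = 0.69654
At α=0.1: p ≥ α → fail to reject H₀

reject H₀: no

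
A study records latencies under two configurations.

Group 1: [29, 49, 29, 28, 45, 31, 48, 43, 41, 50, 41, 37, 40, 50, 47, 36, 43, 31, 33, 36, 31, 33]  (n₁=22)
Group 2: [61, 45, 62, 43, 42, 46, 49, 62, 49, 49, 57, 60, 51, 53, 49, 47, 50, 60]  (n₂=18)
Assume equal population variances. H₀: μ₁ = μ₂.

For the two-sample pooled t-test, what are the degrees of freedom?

df = n₁ + n₂ − 2 = 22 + 18 − 2 = 38

degrees of freedom = 38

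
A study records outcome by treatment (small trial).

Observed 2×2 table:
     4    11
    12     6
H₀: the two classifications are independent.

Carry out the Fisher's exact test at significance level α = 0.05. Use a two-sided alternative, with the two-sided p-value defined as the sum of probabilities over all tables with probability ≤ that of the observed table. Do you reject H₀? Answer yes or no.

reject H₀: yes

Margins: r₁=15, r₂=18, c₁=16, c₂=17, n=33
p_obs = C(15,4)·C(18,12)/C(33,16); sum pmf over tables with pmf ≤ p_obs
p-value (two-sided) = 0.03664
At α=0.05: p < α → reject H₀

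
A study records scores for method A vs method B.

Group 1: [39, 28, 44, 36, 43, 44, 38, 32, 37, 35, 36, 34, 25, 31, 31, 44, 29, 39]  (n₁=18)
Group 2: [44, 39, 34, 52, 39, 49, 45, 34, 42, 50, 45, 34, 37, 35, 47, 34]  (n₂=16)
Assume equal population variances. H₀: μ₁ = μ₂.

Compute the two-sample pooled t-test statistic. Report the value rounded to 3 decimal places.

test statistic = -2.610

x̄₁=35.833, s₁=5.783, n₁=18
x̄₂=41.250, s₂=6.319, n₂=16
s_p² = [17·5.783² + 15·6.319²]/32 = 36.4844
SE = √(s_p²·(1/18+1/16)) = 2.0754
t = (35.833−41.250)/2.0754 = -2.6100
df = 32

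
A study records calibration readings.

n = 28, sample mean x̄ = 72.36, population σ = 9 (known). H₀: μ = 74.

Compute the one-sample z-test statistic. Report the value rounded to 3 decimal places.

test statistic = -0.964

SE = σ/√n = 9/√28 = 1.7008
z = (x̄−μ₀)/SE = (72.36−74)/1.7008 = -0.9642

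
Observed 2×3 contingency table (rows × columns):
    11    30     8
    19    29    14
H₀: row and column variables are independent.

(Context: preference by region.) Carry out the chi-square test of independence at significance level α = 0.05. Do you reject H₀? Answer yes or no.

reject H₀: no

Row totals [49, 62], col totals [30, 59, 22], n=111
χ² = (11−13.24)²/13.24 + (30−26.05)²/26.05 + (8−9.71)²/9.71 + (19−16.76)²/16.76 + (29−32.95)²/32.95 + (14−12.29)²/12.29 = 2.2956
df = 2
p-value (upper-tail) = 0.31733
At α=0.05: p ≥ α → fail to reject H₀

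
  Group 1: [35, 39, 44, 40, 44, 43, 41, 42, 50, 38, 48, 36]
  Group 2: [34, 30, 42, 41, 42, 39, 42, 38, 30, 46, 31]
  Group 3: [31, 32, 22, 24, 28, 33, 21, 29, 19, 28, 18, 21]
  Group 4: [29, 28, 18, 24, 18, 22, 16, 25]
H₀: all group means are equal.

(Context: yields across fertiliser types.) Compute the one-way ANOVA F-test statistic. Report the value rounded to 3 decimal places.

test statistic = 34.783

Group means [41.67, 37.73, 25.50, 22.50], grand mean 32.581
SSB = Σnᵢ(x̄ᵢ−x̄)² = 2696.617; SSW = ΣΣ(x−x̄ᵢ)² = 1007.848
MSB = 2696.617/3 = 898.8722; MSW = 1007.848/39 = 25.8423
F = MSB/MSW = 34.7830
df = (3, 39)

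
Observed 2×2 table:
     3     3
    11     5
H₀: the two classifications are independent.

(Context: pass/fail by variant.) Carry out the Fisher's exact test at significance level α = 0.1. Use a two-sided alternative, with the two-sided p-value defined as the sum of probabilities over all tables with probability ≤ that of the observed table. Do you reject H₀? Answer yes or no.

Margins: r₁=6, r₂=16, c₁=14, c₂=8, n=22
p_obs = C(6,3)·C(16,11)/C(22,14); sum pmf over tables with pmf ≤ p_obs
p-value (two-sided) = 0.62436
At α=0.1: p ≥ α → fail to reject H₀

reject H₀: no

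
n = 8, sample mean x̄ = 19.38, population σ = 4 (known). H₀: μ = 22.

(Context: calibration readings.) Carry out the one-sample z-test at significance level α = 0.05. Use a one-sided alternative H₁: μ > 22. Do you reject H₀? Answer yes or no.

SE = σ/√n = 4/√8 = 1.4142
z = (x̄−μ₀)/SE = (19.38−22)/1.4142 = -1.8526
p-value (one-sided, H₁ greater) = 0.96803
At α=0.05: p ≥ α → fail to reject H₀

reject H₀: no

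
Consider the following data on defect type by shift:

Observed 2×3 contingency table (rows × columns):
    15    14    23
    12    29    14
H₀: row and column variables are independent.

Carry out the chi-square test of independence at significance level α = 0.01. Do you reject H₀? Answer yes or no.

Row totals [52, 55], col totals [27, 43, 37], n=107
χ² = (15−13.12)²/13.12 + (14−20.90)²/20.90 + (23−17.98)²/17.98 + (12−13.88)²/13.88 + (29−22.10)²/22.10 + (14−19.02)²/19.02 = 7.6770
df = 2
p-value (upper-tail) = 0.02153
At α=0.01: p ≥ α → fail to reject H₀

reject H₀: no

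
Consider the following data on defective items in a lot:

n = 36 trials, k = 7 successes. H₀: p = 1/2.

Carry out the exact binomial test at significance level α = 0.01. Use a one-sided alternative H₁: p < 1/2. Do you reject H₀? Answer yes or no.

reject H₀: yes

Exact binomial: n=36, k=7, p₀=1/2=0.5000
P(X≤7) from Σ C(n,i)·p₀^i·(1−p₀)^(n−i)
p-value (one-sided, H₁ less) = 0.00016
At α=0.01: p < α → reject H₀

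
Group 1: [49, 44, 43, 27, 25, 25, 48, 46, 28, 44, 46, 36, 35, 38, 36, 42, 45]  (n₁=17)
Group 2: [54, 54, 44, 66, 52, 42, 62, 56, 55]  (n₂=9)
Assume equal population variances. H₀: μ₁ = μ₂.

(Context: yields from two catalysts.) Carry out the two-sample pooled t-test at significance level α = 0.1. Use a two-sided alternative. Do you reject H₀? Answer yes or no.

x̄₁=38.647, s₁=8.215, n₁=17
x̄₂=53.889, s₂=7.590, n₂=9
s_p² = [16·8.215² + 8·7.590²]/24 = 64.1988
SE = √(s_p²·(1/17+1/9)) = 3.3030
t = (38.647−53.889)/3.3030 = -4.6146
df = 24
p-value (two-sided) = 0.00011
At α=0.1: p < α → reject H₀

reject H₀: yes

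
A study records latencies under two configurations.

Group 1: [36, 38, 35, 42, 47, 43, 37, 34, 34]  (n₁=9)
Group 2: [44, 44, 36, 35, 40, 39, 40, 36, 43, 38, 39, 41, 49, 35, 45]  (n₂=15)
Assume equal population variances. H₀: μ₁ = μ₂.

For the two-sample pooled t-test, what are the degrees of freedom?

degrees of freedom = 22

df = n₁ + n₂ − 2 = 9 + 15 − 2 = 22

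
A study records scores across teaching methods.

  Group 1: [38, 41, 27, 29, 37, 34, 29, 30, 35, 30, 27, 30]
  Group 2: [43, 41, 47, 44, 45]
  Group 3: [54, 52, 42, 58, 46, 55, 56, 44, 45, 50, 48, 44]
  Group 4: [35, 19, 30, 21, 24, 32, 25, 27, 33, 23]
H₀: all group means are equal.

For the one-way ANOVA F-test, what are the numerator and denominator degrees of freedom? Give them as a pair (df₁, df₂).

k = 4 groups, N = 39 total
df = (k−1, N−k) = (4−1, 39−4) = (3, 35)

degrees of freedom = [3, 35]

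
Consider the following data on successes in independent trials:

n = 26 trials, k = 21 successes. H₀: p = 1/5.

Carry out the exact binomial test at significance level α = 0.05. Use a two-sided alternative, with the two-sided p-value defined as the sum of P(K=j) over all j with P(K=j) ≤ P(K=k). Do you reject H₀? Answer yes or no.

reject H₀: yes

Exact binomial: n=26, k=21, p₀=1/5=0.2000
P(X=j) = C(n,j)·p₀^j·(1−p₀)^(n−j); p = Σ P(X=j) over j with P(X=j) ≤ P(X=21)
p-value (two-sided) = 0.00000
At α=0.05: p < α → reject H₀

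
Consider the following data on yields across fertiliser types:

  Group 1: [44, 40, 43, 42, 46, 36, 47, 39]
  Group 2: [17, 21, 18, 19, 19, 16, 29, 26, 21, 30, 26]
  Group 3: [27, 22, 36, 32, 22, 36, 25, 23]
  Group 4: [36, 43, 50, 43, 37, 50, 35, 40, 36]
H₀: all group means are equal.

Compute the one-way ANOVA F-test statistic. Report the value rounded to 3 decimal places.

Group means [42.12, 22.00, 27.88, 41.11], grand mean 32.556
SSB = Σnᵢ(x̄ᵢ−x̄)² = 2792.250; SSW = ΣΣ(x−x̄ᵢ)² = 860.639
MSB = 2792.250/3 = 930.7500; MSW = 860.639/32 = 26.8950
F = MSB/MSW = 34.6068
df = (3, 32)

test statistic = 34.607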